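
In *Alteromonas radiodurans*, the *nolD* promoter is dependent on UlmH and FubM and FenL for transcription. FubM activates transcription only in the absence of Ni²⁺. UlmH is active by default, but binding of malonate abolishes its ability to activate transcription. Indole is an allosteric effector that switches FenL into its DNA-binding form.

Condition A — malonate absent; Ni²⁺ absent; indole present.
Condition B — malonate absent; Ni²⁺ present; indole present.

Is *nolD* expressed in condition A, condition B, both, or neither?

Condition A:
Malonate is absent, so UlmH is active.
Ni²⁺ is absent, so FubM is active.
Indole is present, so FenL is active.
No repressor is bound and UlmH and FubM and FenL are active, so *nolD* is transcribed.
→ *nolD* is ON in A.
Condition B:
Malonate is absent, so UlmH is active.
Ni²⁺ is present, so FubM is inactive.
Indole is present, so FenL is active.
Required activator FubM is absent, so *nolD* is not transcribed.
→ *nolD* is OFF in B.

A only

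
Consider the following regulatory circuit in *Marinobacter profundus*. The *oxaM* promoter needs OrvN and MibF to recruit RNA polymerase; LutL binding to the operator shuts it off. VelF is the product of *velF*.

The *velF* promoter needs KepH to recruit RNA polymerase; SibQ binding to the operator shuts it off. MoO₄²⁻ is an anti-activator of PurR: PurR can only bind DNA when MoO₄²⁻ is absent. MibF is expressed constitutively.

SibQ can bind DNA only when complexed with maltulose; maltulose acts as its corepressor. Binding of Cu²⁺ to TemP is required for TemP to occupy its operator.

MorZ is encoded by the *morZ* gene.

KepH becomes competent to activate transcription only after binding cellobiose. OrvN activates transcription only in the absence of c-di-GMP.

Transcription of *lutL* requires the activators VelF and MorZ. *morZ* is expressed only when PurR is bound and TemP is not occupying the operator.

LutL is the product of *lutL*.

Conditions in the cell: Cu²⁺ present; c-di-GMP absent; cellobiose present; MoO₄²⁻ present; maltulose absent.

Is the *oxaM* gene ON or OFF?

ON

c-di-GMP is absent, so OrvN is active.
Cellobiose is present, so KepH is active.
Maltulose is absent, so SibQ is inactive.
No repressor is bound and KepH is active, so *velF* is transcribed.
So VelF is produced and active.
Cu²⁺ is present, so TemP is active.
MoO₄²⁻ is present, so PurR is inactive.
With repressor TemP bound, *morZ* is not transcribed.
So MorZ is not produced.
Required activator MorZ is absent, so *lutL* is not transcribed.
So LutL is not produced.
MibF is produced constitutively and is active.
No repressor is bound and OrvN and MibF are active, so *oxaM* is transcribed.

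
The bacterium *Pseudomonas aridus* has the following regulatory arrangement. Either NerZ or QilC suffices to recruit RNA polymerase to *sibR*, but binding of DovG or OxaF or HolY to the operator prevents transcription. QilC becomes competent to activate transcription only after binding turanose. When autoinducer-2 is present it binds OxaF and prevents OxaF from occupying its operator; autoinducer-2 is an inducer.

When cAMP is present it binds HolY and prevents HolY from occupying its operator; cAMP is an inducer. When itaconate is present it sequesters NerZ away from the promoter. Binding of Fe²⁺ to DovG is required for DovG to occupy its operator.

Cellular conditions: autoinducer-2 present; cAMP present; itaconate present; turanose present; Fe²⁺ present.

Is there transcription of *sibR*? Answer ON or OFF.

Fe²⁺ is present, so DovG is active.
Itaconate is present, so NerZ is inactive.
Autoinducer-2 is present, so OxaF is inactive.
cAMP is present, so HolY is inactive.
Turanose is present, so QilC is active.
With repressor DovG bound, *sibR* is not transcribed.

OFF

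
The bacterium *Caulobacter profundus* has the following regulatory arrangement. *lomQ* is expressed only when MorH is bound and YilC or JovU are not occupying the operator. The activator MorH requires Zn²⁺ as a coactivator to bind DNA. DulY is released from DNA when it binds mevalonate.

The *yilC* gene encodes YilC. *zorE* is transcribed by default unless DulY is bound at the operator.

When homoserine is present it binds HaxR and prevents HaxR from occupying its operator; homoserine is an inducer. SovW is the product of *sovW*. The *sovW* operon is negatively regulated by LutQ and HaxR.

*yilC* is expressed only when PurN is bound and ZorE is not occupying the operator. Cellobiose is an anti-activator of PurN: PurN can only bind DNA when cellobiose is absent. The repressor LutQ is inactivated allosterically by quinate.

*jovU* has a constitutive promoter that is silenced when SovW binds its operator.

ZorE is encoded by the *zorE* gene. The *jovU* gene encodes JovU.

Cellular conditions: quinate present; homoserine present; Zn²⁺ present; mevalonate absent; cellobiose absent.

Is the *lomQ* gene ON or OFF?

Cellobiose is absent, so PurN is active.
Mevalonate is absent, so DulY is active.
With repressor DulY bound, *zorE* is not transcribed.
So ZorE is not produced.
No repressor is bound and PurN is active, so *yilC* is transcribed.
So YilC is produced and active.
Quinate is present, so LutQ is inactive.
Homoserine is present, so HaxR is inactive.
With no repressor bound, *sovW* is transcribed.
So SovW is produced and active.
With repressor SovW bound, *jovU* is not transcribed.
So JovU is not produced.
Zn²⁺ is present, so MorH is active.
With repressor YilC bound, *lomQ* is not transcribed.

OFF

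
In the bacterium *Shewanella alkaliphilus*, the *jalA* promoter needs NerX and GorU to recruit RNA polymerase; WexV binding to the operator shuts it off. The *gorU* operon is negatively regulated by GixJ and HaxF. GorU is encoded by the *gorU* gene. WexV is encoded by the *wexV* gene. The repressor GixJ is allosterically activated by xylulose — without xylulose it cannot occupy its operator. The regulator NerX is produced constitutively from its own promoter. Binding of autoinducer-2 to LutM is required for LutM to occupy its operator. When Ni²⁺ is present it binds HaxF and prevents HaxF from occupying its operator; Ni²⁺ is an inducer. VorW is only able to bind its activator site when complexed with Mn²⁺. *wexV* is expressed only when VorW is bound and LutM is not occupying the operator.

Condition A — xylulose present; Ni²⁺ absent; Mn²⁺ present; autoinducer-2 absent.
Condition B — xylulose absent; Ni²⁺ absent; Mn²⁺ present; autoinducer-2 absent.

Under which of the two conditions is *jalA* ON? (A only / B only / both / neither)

neither

Condition A:
NerX is produced constitutively and is active.
Xylulose is present, so GixJ is active.
Ni²⁺ is absent, so HaxF is active.
With repressor GixJ bound, *gorU* is not transcribed.
So GorU is not produced.
Mn²⁺ is present, so VorW is active.
Autoinducer-2 is absent, so LutM is inactive.
No repressor is bound and VorW is active, so *wexV* is transcribed.
So WexV is produced and active.
With repressor WexV bound, *jalA* is not transcribed.
→ *jalA* is OFF in A.
Condition B:
NerX is produced constitutively and is active.
Xylulose is absent, so GixJ is inactive.
Ni²⁺ is absent, so HaxF is active.
With repressor HaxF bound, *gorU* is not transcribed.
So GorU is not produced.
Mn²⁺ is present, so VorW is active.
Autoinducer-2 is absent, so LutM is inactive.
No repressor is bound and VorW is active, so *wexV* is transcribed.
So WexV is produced and active.
With repressor WexV bound, *jalA* is not transcribed.
→ *jalA* is OFF in B.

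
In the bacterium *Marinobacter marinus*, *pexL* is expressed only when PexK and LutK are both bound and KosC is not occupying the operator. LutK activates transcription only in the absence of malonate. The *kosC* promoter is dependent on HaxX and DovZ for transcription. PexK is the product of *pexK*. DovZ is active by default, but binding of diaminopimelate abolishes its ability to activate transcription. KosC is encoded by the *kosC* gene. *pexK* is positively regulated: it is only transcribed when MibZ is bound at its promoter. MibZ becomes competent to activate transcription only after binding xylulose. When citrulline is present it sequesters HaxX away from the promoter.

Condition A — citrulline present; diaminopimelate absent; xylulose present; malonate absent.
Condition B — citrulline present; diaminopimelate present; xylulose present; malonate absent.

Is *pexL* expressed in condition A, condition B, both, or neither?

Condition A:
Citrulline is present, so HaxX is inactive.
Diaminopimelate is absent, so DovZ is active.
Required activator HaxX is absent, so *kosC* is not transcribed.
So KosC is not produced.
Xylulose is present, so MibZ is active.
No repressor is bound and MibZ is active, so *pexK* is transcribed.
So PexK is produced and active.
Malonate is absent, so LutK is active.
No repressor is bound and PexK and LutK are active, so *pexL* is transcribed.
→ *pexL* is ON in A.
Condition B:
Citrulline is present, so HaxX is inactive.
Diaminopimelate is present, so DovZ is inactive.
Required activator HaxX is absent, so *kosC* is not transcribed.
So KosC is not produced.
Xylulose is present, so MibZ is active.
No repressor is bound and MibZ is active, so *pexK* is transcribed.
So PexK is produced and active.
Malonate is absent, so LutK is active.
No repressor is bound and PexK and LutK are active, so *pexL* is transcribed.
→ *pexL* is ON in B.

both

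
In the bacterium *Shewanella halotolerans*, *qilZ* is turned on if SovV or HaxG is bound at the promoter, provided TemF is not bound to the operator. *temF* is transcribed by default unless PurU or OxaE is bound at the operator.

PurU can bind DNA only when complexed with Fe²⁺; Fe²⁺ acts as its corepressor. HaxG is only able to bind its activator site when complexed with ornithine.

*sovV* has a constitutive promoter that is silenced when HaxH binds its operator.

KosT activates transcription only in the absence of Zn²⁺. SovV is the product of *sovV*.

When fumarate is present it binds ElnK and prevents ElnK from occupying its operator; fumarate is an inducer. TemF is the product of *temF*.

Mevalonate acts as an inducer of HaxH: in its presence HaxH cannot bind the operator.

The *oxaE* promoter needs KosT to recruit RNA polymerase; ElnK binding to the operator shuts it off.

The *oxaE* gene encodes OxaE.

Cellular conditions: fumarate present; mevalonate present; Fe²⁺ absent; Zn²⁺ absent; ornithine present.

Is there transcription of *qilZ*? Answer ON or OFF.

Mevalonate is present, so HaxH is inactive.
With no repressor bound, *sovV* is transcribed.
So SovV is produced and active.
Ornithine is present, so HaxG is active.
Fe²⁺ is absent, so PurU is inactive.
Zn²⁺ is absent, so KosT is active.
Fumarate is present, so ElnK is inactive.
No repressor is bound and KosT is active, so *oxaE* is transcribed.
So OxaE is produced and active.
With repressor OxaE bound, *temF* is not transcribed.
So TemF is not produced.
Activator SovV is present, so *qilZ* is transcribed.

ON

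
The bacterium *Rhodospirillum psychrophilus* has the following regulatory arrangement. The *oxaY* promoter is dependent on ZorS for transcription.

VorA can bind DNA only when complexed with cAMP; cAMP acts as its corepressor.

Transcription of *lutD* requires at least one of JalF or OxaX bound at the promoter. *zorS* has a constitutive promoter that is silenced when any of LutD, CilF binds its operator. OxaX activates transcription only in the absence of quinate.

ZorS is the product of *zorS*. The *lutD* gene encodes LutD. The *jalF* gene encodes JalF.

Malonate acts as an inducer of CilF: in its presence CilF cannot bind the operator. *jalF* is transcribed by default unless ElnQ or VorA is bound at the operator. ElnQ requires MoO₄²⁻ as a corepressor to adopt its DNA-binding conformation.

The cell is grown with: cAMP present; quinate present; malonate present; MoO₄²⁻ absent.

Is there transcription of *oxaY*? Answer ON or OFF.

MoO₄²⁻ is absent, so ElnQ is inactive.
cAMP is present, so VorA is active.
With repressor VorA bound, *jalF* is not transcribed.
So JalF is not produced.
Quinate is present, so OxaX is inactive.
No activator is available at the *lutD* promoter, so *lutD* is not transcribed.
So LutD is not produced.
Malonate is present, so CilF is inactive.
With no repressor bound, *zorS* is transcribed.
So ZorS is produced and active.
No repressor is bound and ZorS is active, so *oxaY* is transcribed.

ON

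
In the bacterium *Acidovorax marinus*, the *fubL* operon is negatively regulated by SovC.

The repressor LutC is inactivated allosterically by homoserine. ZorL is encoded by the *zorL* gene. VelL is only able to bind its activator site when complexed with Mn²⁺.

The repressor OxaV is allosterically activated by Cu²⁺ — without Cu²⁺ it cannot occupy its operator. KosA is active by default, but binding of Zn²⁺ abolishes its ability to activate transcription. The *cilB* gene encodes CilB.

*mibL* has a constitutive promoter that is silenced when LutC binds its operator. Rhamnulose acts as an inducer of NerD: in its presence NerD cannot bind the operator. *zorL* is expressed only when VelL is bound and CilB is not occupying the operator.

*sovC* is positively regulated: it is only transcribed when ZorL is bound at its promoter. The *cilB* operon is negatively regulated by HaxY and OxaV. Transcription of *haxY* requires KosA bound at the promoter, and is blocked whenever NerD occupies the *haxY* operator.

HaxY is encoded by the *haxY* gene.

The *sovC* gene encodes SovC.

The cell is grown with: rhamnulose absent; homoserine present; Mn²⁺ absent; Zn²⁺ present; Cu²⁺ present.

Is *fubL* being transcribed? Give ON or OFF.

ON

Zn²⁺ is present, so KosA is inactive.
Rhamnulose is absent, so NerD is active.
With repressor NerD bound, *haxY* is not transcribed.
So HaxY is not produced.
Cu²⁺ is present, so OxaV is active.
With repressor OxaV bound, *cilB* is not transcribed.
So CilB is not produced.
Mn²⁺ is absent, so VelL is inactive.
Required activator VelL is absent, so *zorL* is not transcribed.
So ZorL is not produced.
Required activator ZorL is absent, so *sovC* is not transcribed.
So SovC is not produced.
With no repressor bound, *fubL* is transcribed.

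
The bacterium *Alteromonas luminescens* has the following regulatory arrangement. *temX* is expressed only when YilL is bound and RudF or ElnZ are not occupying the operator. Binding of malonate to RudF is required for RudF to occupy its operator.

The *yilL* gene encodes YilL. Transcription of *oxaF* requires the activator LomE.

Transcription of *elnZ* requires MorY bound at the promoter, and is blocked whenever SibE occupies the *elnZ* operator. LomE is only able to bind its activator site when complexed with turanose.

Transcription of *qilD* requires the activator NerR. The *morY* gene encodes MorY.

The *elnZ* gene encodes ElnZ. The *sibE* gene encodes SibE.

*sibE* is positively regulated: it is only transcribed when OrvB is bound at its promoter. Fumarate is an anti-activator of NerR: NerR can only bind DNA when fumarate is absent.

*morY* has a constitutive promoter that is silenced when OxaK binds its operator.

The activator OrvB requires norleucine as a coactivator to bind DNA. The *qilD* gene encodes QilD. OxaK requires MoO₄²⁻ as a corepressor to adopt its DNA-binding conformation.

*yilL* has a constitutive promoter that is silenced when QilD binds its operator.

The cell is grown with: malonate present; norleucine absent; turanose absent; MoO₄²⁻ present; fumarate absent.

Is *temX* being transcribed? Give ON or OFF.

OFF

Fumarate is absent, so NerR is active.
No repressor is bound and NerR is active, so *qilD* is transcribed.
So QilD is produced and active.
With repressor QilD bound, *yilL* is not transcribed.
So YilL is not produced.
Malonate is present, so RudF is active.
MoO₄²⁻ is present, so OxaK is active.
With repressor OxaK bound, *morY* is not transcribed.
So MorY is not produced.
Norleucine is absent, so OrvB is inactive.
Required activator OrvB is absent, so *sibE* is not transcribed.
So SibE is not produced.
Required activator MorY is absent, so *elnZ* is not transcribed.
So ElnZ is not produced.
With repressor RudF bound, *temX* is not transcribed.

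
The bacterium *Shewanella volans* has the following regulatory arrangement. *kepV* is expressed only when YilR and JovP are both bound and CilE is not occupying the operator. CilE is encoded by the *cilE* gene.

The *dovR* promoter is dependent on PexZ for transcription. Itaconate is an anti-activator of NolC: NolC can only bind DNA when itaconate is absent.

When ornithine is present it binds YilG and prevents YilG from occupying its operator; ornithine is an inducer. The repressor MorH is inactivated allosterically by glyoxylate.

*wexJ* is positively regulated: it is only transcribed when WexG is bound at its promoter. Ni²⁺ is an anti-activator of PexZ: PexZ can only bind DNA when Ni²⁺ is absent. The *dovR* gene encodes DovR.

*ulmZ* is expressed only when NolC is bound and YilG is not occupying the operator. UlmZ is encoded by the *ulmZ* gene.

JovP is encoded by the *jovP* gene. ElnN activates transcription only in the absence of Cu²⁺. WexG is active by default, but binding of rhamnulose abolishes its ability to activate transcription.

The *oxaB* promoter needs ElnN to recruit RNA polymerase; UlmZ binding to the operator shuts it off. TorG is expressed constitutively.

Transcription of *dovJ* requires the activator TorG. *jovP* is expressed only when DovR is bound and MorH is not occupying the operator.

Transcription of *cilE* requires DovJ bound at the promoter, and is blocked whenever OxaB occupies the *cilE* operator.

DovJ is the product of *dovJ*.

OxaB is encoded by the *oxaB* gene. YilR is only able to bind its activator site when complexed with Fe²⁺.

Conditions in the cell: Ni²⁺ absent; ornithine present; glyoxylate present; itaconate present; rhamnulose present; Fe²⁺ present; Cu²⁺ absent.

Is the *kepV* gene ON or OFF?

ON

TorG is produced constitutively and is active.
No repressor is bound and TorG is active, so *dovJ* is transcribed.
So DovJ is produced and active.
Cu²⁺ is absent, so ElnN is active.
Itaconate is present, so NolC is inactive.
Ornithine is present, so YilG is inactive.
Required activator NolC is absent, so *ulmZ* is not transcribed.
So UlmZ is not produced.
No repressor is bound and ElnN is active, so *oxaB* is transcribed.
So OxaB is produced and active.
With repressor OxaB bound, *cilE* is not transcribed.
So CilE is not produced.
Fe²⁺ is present, so YilR is active.
Ni²⁺ is absent, so PexZ is active.
No repressor is bound and PexZ is active, so *dovR* is transcribed.
So DovR is produced and active.
Glyoxylate is present, so MorH is inactive.
No repressor is bound and DovR is active, so *jovP* is transcribed.
So JovP is produced and active.
No repressor is bound and YilR and JovP are active, so *kepV* is transcribed.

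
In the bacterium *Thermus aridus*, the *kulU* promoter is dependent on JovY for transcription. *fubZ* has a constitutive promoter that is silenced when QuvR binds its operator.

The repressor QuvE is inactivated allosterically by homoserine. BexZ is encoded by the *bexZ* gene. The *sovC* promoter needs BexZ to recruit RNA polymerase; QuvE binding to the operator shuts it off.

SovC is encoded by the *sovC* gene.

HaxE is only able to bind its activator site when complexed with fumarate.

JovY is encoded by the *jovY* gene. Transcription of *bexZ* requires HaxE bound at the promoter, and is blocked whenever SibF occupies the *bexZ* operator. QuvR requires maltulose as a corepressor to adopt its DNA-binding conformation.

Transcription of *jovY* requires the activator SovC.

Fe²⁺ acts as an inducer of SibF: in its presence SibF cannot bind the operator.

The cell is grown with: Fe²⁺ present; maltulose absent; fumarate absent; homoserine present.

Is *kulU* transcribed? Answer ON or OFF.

OFF

Fumarate is absent, so HaxE is inactive.
Fe²⁺ is present, so SibF is inactive.
Required activator HaxE is absent, so *bexZ* is not transcribed.
So BexZ is not produced.
Homoserine is present, so QuvE is inactive.
Required activator BexZ is absent, so *sovC* is not transcribed.
So SovC is not produced.
Required activator SovC is absent, so *jovY* is not transcribed.
So JovY is not produced.
Required activator JovY is absent, so *kulU* is not transcribed.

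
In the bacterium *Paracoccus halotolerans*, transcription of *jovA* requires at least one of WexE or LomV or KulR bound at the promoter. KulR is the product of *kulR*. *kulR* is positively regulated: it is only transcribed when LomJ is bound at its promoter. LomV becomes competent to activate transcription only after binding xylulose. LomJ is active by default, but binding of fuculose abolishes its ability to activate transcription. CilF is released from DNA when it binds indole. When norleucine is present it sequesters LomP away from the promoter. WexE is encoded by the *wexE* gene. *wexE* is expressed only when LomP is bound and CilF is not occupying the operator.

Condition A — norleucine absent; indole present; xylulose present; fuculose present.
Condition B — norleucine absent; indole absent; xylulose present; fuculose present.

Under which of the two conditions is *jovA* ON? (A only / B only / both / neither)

Condition A:
Norleucine is absent, so LomP is active.
Indole is present, so CilF is inactive.
No repressor is bound and LomP is active, so *wexE* is transcribed.
So WexE is produced and active.
Xylulose is present, so LomV is active.
Fuculose is present, so LomJ is inactive.
Required activator LomJ is absent, so *kulR* is not transcribed.
So KulR is not produced.
Activator WexE is present, so *jovA* is transcribed.
→ *jovA* is ON in A.
Condition B:
Norleucine is absent, so LomP is active.
Indole is absent, so CilF is active.
With repressor CilF bound, *wexE* is not transcribed.
So WexE is not produced.
Xylulose is present, so LomV is active.
Fuculose is present, so LomJ is inactive.
Required activator LomJ is absent, so *kulR* is not transcribed.
So KulR is not produced.
Activator LomV is present, so *jovA* is transcribed.
→ *jovA* is ON in B.

both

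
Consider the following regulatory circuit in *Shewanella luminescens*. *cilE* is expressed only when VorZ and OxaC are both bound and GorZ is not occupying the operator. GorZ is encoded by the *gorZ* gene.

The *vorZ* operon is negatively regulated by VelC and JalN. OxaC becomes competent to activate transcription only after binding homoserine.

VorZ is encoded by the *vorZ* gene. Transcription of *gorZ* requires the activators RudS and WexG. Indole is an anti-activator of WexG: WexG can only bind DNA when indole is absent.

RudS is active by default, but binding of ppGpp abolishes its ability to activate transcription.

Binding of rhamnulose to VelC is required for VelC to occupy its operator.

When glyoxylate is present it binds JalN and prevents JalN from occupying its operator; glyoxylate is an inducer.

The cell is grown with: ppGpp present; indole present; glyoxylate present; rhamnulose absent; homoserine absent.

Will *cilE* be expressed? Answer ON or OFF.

OFF

Rhamnulose is absent, so VelC is inactive.
Glyoxylate is present, so JalN is inactive.
With no repressor bound, *vorZ* is transcribed.
So VorZ is produced and active.
Homoserine is absent, so OxaC is inactive.
ppGpp is present, so RudS is inactive.
Indole is present, so WexG is inactive.
Required activator RudS is absent, so *gorZ* is not transcribed.
So GorZ is not produced.
Required activator OxaC is absent, so *cilE* is not transcribed.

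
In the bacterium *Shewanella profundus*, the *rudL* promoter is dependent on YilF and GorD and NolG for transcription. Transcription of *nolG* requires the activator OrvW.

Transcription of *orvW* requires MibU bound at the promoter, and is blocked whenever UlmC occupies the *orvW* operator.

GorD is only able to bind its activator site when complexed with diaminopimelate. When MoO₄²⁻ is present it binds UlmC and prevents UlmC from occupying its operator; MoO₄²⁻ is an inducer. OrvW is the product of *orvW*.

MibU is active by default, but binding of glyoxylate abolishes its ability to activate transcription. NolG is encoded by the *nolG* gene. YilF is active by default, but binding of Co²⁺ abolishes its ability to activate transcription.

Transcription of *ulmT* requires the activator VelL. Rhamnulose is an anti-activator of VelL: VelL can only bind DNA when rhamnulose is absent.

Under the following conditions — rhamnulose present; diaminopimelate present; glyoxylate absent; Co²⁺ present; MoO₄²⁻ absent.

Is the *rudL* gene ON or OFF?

OFF

Co²⁺ is present, so YilF is inactive.
Diaminopimelate is present, so GorD is active.
Glyoxylate is absent, so MibU is active.
MoO₄²⁻ is absent, so UlmC is active.
With repressor UlmC bound, *orvW* is not transcribed.
So OrvW is not produced.
Required activator OrvW is absent, so *nolG* is not transcribed.
So NolG is not produced.
Required activator YilF is absent, so *rudL* is not transcribed.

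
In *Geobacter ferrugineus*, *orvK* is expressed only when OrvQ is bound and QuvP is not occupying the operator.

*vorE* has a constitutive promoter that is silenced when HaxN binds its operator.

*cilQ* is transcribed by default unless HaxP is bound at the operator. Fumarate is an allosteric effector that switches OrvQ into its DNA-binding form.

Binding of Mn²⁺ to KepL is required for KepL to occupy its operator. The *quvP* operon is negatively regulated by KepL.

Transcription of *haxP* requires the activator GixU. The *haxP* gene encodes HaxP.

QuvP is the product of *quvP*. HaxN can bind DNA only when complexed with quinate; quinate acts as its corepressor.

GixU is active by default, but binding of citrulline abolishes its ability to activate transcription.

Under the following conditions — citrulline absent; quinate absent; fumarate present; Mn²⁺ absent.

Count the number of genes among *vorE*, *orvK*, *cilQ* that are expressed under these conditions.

1

Quinate is absent, so HaxN is inactive.
With no repressor bound, *vorE* is transcribed.
→ *vorE* is ON.
Fumarate is present, so OrvQ is active.
Mn²⁺ is absent, so KepL is inactive.
With no repressor bound, *quvP* is transcribed.
So QuvP is produced and active.
With repressor QuvP bound, *orvK* is not transcribed.
→ *orvK* is OFF.
Citrulline is absent, so GixU is active.
No repressor is bound and GixU is active, so *haxP* is transcribed.
So HaxP is produced and active.
With repressor HaxP bound, *cilQ* is not transcribed.
→ *cilQ* is OFF.
1 of the 3 genes is transcribed.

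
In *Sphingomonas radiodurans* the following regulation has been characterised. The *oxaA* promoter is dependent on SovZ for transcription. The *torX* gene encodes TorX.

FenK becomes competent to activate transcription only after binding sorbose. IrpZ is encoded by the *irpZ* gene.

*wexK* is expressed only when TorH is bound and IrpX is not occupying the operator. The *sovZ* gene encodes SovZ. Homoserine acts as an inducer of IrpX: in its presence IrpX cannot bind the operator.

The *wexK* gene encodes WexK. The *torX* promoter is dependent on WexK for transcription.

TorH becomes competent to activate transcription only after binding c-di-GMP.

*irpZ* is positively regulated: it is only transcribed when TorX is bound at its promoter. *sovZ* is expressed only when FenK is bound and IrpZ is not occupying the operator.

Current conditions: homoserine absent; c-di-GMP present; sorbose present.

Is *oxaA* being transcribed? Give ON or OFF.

ON

Homoserine is absent, so IrpX is active.
c-di-GMP is present, so TorH is active.
With repressor IrpX bound, *wexK* is not transcribed.
So WexK is not produced.
Required activator WexK is absent, so *torX* is not transcribed.
So TorX is not produced.
Required activator TorX is absent, so *irpZ* is not transcribed.
So IrpZ is not produced.
Sorbose is present, so FenK is active.
No repressor is bound and FenK is active, so *sovZ* is transcribed.
So SovZ is produced and active.
No repressor is bound and SovZ is active, so *oxaA* is transcribed.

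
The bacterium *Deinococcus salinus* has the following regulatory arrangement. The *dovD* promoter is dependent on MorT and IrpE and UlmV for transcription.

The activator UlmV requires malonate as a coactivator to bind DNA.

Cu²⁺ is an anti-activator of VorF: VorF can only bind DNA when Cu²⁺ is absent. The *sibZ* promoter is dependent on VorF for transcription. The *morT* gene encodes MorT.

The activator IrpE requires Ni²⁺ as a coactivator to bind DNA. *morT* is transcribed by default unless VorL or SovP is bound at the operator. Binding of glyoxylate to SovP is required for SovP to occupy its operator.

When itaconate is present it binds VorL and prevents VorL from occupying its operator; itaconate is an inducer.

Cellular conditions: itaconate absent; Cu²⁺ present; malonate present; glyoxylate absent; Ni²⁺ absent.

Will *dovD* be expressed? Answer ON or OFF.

OFF

Itaconate is absent, so VorL is active.
Glyoxylate is absent, so SovP is inactive.
With repressor VorL bound, *morT* is not transcribed.
So MorT is not produced.
Ni²⁺ is absent, so IrpE is inactive.
Malonate is present, so UlmV is active.
Required activator MorT is absent, so *dovD* is not transcribed.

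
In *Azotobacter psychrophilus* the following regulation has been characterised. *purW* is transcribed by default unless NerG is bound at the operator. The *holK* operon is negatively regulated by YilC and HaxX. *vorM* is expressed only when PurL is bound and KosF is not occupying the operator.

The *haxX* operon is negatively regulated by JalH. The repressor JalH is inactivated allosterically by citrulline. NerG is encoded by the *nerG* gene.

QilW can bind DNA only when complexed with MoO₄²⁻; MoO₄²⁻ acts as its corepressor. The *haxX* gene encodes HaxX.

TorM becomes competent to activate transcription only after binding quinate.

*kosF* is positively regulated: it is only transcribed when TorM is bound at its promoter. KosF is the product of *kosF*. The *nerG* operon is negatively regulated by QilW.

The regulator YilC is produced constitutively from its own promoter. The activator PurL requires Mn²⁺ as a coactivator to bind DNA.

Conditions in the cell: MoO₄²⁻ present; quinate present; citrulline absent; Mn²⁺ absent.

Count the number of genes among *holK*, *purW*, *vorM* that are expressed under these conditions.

YilC is produced constitutively and is active.
Citrulline is absent, so JalH is active.
With repressor JalH bound, *haxX* is not transcribed.
So HaxX is not produced.
With repressor YilC bound, *holK* is not transcribed.
→ *holK* is OFF.
MoO₄²⁻ is present, so QilW is active.
With repressor QilW bound, *nerG* is not transcribed.
So NerG is not produced.
With no repressor bound, *purW* is transcribed.
→ *purW* is ON.
Quinate is present, so TorM is active.
No repressor is bound and TorM is active, so *kosF* is transcribed.
So KosF is produced and active.
Mn²⁺ is absent, so PurL is inactive.
With repressor KosF bound, *vorM* is not transcribed.
→ *vorM* is OFF.
1 of the 3 genes is transcribed.

1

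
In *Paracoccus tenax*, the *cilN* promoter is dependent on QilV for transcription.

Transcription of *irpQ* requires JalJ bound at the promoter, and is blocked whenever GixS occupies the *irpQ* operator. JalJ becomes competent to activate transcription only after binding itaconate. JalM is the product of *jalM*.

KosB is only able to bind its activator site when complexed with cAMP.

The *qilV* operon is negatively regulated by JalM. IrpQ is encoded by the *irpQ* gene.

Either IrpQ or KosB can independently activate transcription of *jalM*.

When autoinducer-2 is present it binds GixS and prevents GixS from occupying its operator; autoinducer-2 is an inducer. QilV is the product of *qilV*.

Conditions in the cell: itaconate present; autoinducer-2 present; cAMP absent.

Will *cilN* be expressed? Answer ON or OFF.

Autoinducer-2 is present, so GixS is inactive.
Itaconate is present, so JalJ is active.
No repressor is bound and JalJ is active, so *irpQ* is transcribed.
So IrpQ is produced and active.
cAMP is absent, so KosB is inactive.
Activator IrpQ is present, so *jalM* is transcribed.
So JalM is produced and active.
With repressor JalM bound, *qilV* is not transcribed.
So QilV is not produced.
Required activator QilV is absent, so *cilN* is not transcribed.

OFF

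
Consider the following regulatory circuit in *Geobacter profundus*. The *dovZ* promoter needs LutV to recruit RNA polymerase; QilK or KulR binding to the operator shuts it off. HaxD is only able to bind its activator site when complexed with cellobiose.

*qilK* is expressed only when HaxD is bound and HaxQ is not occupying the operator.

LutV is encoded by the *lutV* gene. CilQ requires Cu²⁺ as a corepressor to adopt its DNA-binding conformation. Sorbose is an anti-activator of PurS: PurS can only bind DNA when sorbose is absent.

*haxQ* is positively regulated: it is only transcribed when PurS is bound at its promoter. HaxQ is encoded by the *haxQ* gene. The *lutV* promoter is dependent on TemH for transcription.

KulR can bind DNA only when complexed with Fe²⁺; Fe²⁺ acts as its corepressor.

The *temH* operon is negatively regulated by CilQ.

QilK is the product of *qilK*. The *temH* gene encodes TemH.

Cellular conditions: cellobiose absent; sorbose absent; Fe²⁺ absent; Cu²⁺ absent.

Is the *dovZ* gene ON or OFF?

Cu²⁺ is absent, so CilQ is inactive.
With no repressor bound, *temH* is transcribed.
So TemH is produced and active.
No repressor is bound and TemH is active, so *lutV* is transcribed.
So LutV is produced and active.
Sorbose is absent, so PurS is active.
No repressor is bound and PurS is active, so *haxQ* is transcribed.
So HaxQ is produced and active.
Cellobiose is absent, so HaxD is inactive.
With repressor HaxQ bound, *qilK* is not transcribed.
So QilK is not produced.
Fe²⁺ is absent, so KulR is inactive.
No repressor is bound and LutV is active, so *dovZ* is transcribed.

ON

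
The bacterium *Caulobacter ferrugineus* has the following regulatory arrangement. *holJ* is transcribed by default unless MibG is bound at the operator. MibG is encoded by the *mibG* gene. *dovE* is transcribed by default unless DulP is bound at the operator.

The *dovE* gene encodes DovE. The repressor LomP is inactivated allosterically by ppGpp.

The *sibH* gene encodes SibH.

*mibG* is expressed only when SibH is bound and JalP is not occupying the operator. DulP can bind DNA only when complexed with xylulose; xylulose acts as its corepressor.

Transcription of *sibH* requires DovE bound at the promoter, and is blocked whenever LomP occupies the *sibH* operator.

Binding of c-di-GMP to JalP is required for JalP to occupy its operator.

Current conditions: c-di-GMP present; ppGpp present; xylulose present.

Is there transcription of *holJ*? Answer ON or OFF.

Xylulose is present, so DulP is active.
With repressor DulP bound, *dovE* is not transcribed.
So DovE is not produced.
ppGpp is present, so LomP is inactive.
Required activator DovE is absent, so *sibH* is not transcribed.
So SibH is not produced.
c-di-GMP is present, so JalP is active.
With repressor JalP bound, *mibG* is not transcribed.
So MibG is not produced.
With no repressor bound, *holJ* is transcribed.

ON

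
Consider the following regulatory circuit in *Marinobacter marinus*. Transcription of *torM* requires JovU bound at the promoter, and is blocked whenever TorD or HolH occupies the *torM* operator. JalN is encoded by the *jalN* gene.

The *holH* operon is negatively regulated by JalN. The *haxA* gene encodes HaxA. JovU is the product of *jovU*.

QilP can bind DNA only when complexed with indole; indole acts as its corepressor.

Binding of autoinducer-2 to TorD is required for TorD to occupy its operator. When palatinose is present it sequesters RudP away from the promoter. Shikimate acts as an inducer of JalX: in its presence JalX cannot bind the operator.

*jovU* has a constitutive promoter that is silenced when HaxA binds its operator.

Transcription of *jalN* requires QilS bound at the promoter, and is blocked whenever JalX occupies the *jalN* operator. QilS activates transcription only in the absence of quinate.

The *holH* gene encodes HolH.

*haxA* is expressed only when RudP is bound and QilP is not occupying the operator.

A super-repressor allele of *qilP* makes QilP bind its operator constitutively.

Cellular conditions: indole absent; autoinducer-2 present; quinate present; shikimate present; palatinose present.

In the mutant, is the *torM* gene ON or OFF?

OFF

Palatinose is present, so RudP is inactive.
QilP is constitutively active in this strain.
With repressor QilP bound, *haxA* is not transcribed.
So HaxA is not produced.
With no repressor bound, *jovU* is transcribed.
So JovU is produced and active.
Autoinducer-2 is present, so TorD is active.
Shikimate is present, so JalX is inactive.
Quinate is present, so QilS is inactive.
Required activator QilS is absent, so *jalN* is not transcribed.
So JalN is not produced.
With no repressor bound, *holH* is transcribed.
So HolH is produced and active.
With repressor TorD bound, *torM* is not transcribed.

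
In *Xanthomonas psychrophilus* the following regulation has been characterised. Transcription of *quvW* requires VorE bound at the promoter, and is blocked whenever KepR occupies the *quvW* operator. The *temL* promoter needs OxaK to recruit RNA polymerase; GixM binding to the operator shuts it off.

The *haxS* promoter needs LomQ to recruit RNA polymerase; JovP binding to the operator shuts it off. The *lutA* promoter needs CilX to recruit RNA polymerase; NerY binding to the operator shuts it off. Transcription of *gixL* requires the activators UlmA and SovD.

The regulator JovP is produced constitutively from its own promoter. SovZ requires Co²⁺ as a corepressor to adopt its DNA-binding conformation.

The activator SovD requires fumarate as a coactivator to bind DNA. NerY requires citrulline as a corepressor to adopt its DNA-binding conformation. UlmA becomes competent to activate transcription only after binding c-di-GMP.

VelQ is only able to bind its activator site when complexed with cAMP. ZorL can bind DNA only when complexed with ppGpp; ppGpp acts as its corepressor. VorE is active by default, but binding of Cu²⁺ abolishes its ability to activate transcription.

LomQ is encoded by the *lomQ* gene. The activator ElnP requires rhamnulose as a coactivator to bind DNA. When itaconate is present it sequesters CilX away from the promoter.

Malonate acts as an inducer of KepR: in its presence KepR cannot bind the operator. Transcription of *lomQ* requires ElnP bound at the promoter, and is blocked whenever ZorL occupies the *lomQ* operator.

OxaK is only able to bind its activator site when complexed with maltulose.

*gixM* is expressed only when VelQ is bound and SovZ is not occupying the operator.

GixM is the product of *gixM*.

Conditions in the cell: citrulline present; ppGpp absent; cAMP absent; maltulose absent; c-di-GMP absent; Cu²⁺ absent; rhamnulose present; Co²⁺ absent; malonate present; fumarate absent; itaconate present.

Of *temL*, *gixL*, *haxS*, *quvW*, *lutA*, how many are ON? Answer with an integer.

Maltulose is absent, so OxaK is inactive.
Co²⁺ is absent, so SovZ is inactive.
cAMP is absent, so VelQ is inactive.
Required activator VelQ is absent, so *gixM* is not transcribed.
So GixM is not produced.
Required activator OxaK is absent, so *temL* is not transcribed.
→ *temL* is OFF.
c-di-GMP is absent, so UlmA is inactive.
Fumarate is absent, so SovD is inactive.
Required activator UlmA is absent, so *gixL* is not transcribed.
→ *gixL* is OFF.
Rhamnulose is present, so ElnP is active.
ppGpp is absent, so ZorL is inactive.
No repressor is bound and ElnP is active, so *lomQ* is transcribed.
So LomQ is produced and active.
JovP is produced constitutively and is active.
With repressor JovP bound, *haxS* is not transcribed.
→ *haxS* is OFF.
Cu²⁺ is absent, so VorE is active.
Malonate is present, so KepR is inactive.
No repressor is bound and VorE is active, so *quvW* is transcribed.
→ *quvW* is ON.
Itaconate is present, so CilX is inactive.
Citrulline is present, so NerY is active.
With repressor NerY bound, *lutA* is not transcribed.
→ *lutA* is OFF.
1 of the 5 genes is transcribed.

1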